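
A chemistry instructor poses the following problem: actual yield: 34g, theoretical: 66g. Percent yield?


% yield = actual/theoretical × 100
= 34/66 × 100
= 51.52%

51.52%


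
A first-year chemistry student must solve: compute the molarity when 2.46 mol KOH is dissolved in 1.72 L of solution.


M = n/V = 2.46/1.72 = 1.430 mol/L

1.430 M


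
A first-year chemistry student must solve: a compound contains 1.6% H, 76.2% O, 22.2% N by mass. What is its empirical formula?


Assume 100 g sample. Moles of each element:
  H: 1.6/1.008 = 1.587 mol
  O: 76.2/16.0 = 4.763 mol
  N: 22.2/14.01 = 1.585 mol
Divide by smallest (1.585):
  H: 1.587/1.585 = 1.0
  O: 4.763/1.585 = 3.01
  N: 1.585/1.585 = 1.0
Empirical formula: HNO3

HNO3


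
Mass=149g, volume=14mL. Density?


ρ = mass/volume
= 149/14
= 10.643 g/mL

10.643 g/mL


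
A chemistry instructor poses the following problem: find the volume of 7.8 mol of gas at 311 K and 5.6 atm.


PV = nRT  (R = 0.08206 L·atm/(mol·K))
V = nRT/P = 7.8×0.08206×311/5.6
= 35.547 L

35.547 L


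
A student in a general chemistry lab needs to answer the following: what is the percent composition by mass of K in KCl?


M(KCl) = 1×39.1 + 1×35.45 = 74.55 g/mol
Mass of K = 1 × 39.1 = 39.10 g/mol
% K = 39.10/74.55 × 100 = 52.45%

52.45%


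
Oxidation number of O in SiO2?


O is usually -2
Oxidation number: -2

-2


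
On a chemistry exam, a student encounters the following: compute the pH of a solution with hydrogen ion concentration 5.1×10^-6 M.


pH = -log10([H+]) = -log10(5.1×10^-6)
= 6 - log10(5.1)
= 6 - 0.71
= 5.29

5.29


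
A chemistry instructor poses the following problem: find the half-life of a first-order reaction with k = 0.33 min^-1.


t½ = ln2/k = 0.693147/(0.33 min^-1)
= 2.100 min

2.100 min


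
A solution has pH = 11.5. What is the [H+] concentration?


[H+] = 10^(-pH) = 10^(-11.5)
= 3.16×10^-12 M

3.16×10^-12 M


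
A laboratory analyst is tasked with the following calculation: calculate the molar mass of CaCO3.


M(CaCO3) = 1×40.08 + 1×12.01 + 3×16.0
= 40.08 + 12.01 + 48.0
= 100.09 g/mol

100.09 g/mol


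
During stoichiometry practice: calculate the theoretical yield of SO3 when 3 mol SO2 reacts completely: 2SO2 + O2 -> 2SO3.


Mole ratio SO3:SO2 = 2:2
n(SO3) = 3 × 2/2 = 3.000 mol
mass = 3.000 × 80.07 = 240.21 g

240.21 g


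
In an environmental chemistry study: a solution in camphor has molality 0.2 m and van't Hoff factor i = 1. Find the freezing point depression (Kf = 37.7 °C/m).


ΔTf = Kf × m × i
= 37.7 × 0.2 × 1
= 7.54 °C

7.54 °C


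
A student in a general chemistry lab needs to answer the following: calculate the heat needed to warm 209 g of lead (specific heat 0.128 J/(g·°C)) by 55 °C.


q = mcΔT = 209 × 0.128 × 55
= 1471.36 J

1471.36 J


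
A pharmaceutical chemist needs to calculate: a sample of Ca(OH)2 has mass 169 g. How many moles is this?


M(Ca(OH)2) = 74.1 g/mol
n = mass/M = 169/74.1 = 2.2807 mol

2.2807 mol


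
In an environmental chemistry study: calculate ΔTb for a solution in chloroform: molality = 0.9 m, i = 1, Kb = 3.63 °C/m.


ΔTb = Kb × m × i
= 3.63 × 0.9 × 1
= 3.267 °C

3.267 °C


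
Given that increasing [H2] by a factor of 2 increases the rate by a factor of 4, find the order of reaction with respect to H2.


rate ∝ [H2]^n
2^n = 4 → n = 2
Order in H2: 2

2


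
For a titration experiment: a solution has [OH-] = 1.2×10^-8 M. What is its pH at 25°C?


pOH = -log10([OH-]) = -log10(1.2×10^-8)
= 8 - log10(1.2) = 7.92
pH = 14 - pOH = 14 - 7.92 = 6.08

6.08


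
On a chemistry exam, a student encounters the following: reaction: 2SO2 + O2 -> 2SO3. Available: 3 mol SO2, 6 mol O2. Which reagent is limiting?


Mole ratio available / coefficient:
  SO2: 3/2 = 1.500
  O2: 6/1 = 6.000
Smaller ratio is limiting.

SO2


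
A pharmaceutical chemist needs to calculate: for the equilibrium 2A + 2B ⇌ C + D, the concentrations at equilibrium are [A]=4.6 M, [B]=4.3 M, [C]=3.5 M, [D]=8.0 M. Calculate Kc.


Kc = [C][D]/([A]^2[B]^2)
= (3.5^1 × 8.0^1)/(4.6^2 × 4.3^2)
= 28/391.2484
= 0.07157

0.07157


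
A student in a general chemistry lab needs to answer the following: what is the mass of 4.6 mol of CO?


M(CO) = 28.01 g/mol
mass = n × M = 4.6 × 28.01 = 128.85 g

128.85 g


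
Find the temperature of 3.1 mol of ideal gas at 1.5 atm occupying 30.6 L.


PV = nRT  (R = 0.08206 L·atm/(mol·K))
T = PV/(nR) = 1.5×30.6/(3.1×0.08206)
= 45.90/0.254386
= 180.43 K

180.43 K


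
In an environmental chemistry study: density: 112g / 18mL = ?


ρ = mass/volume
= 112/18
= 6.222 g/mL

6.222 g/mL


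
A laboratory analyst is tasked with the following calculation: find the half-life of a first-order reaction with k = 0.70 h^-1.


t½ = ln2/k = 0.693147/(0.70 h^-1)
= 0.9902 h

0.9902 h


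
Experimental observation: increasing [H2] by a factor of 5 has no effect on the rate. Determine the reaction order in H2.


rate ∝ [H2]^n
rate ∝ [H2]^0
Order in H2: 0

0


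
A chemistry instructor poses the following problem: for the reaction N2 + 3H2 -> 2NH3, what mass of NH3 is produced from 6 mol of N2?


Mole ratio NH3:N2 = 2:1
n(NH3) = 6 × 2/1 = 12.000 mol
mass = 12.000 × 17.03 = 204.36 g

204.36 g


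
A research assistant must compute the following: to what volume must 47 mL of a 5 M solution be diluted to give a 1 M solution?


C1V1 = C2V2
5 × 47 = 1 × V2
V2 = 235/1 = 235.0 mL

235.0 mL


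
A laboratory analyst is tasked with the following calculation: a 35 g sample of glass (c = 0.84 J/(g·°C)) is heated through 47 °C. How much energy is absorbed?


q = mcΔT = 35 × 0.84 × 47
= 1381.80 J

1381.80 J


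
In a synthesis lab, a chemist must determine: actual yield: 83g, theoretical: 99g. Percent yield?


% yield = actual/theoretical × 100
= 83/99 × 100
= 83.84%

83.84%


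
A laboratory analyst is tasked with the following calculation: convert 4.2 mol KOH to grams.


M(KOH) = 56.11 g/mol
mass = n × M = 4.2 × 56.11 = 235.66 g

235.66 g


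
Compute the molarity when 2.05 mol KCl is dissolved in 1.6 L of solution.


M = n/V = 2.05/1.6 = 1.281 mol/L

1.281 M


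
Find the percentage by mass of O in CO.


M(CO) = 1×12.01 + 1×16.0 = 28.01 g/mol
Mass of O = 1 × 16.0 = 16.00 g/mol
% O = 16.00/28.01 × 100 = 57.12%

57.12%


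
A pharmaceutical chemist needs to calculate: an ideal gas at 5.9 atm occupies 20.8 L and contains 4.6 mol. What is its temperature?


PV = nRT  (R = 0.08206 L·atm/(mol·K))
T = PV/(nR) = 5.9×20.8/(4.6×0.08206)
= 122.72/0.377476
= 325.11 K

325.11 K


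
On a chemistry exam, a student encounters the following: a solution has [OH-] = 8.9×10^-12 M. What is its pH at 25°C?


pOH = -log10([OH-]) = -log10(8.9×10^-12)
= 12 - log10(8.9) = 11.05
pH = 14 - pOH = 14 - 11.05 = 2.95

2.95


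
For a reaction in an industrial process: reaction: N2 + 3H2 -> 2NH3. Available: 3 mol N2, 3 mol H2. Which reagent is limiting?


Mole ratio available / coefficient:
  N2: 3/1 = 3.000
  H2: 3/3 = 1.000
Smaller ratio is limiting.

H2


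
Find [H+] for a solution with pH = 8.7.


[H+] = 10^(-pH) = 10^(-8.7)
= 2.0×10^-9 M

2.0×10^-9 M


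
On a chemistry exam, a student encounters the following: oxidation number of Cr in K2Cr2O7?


2(+1) + 2x + 7(-2) = 0, so x = +6
Oxidation number: +6

+6


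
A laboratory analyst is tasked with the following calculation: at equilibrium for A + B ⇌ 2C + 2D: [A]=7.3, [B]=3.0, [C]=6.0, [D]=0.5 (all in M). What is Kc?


Kc = [C]^2[D]^2/([A][B])
= (6.0^2 × 0.5^2)/(7.3^1 × 3.0^1)
= 9/21.9
= 0.4110

0.4110


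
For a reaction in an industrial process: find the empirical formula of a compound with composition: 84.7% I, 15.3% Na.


Assume 100 g sample. Moles of each element:
  I: 84.7/126.9 = 0.667 mol
  Na: 15.3/22.99 = 0.666 mol
Divide by smallest (0.666):
  I: 0.667/0.666 = 1.0
  Na: 0.666/0.666 = 1.0
Empirical formula: NaI

NaI


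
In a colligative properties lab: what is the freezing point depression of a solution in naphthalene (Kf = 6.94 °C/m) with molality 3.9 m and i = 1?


ΔTf = Kf × m × i
= 6.94 × 3.9 × 1
= 27.066 °C

27.066 °C


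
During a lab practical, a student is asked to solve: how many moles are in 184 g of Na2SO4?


M(Na2SO4) = 142.05 g/mol
n = mass/M = 184/142.05 = 1.2953 mol

1.2953 mol


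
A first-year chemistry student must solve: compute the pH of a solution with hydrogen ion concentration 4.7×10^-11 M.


pH = -log10([H+]) = -log10(4.7×10^-11)
= 11 - log10(4.7)
= 11 - 0.67
= 10.33

10.33


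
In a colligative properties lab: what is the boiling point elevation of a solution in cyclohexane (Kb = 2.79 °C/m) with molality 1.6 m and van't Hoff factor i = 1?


ΔTb = Kb × m × i
= 2.79 × 1.6 × 1
= 4.464 °C

4.464 °C


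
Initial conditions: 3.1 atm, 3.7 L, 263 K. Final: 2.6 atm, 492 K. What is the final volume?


P1V1/T1 = P2V2/T2
V2 = P1V1T2/(T1P2)
= 3.1×3.7×492/(263×2.6)
= 8.253 L

8.253 L


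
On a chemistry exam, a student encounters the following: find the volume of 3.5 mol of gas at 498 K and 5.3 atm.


PV = nRT  (R = 0.08206 L·atm/(mol·K))
V = nRT/P = 3.5×0.08206×498/5.3
= 26.987 L

26.987 L


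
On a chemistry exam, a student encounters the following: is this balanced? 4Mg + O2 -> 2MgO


Equation: 4Mg + O2 -> 2MgO
Check atoms: Mg: 4≠2, O: 2=2
Not balanced

No, not balanced


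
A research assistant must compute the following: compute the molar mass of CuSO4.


M(CuSO4) = 1×63.55 + 1×32.07 + 4×16.0
= 63.55 + 32.07 + 64.0
= 159.62 g/mol

159.62 g/mol


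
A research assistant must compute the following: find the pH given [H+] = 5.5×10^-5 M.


pH = -log10([H+]) = -log10(5.5×10^-5)
= 5 - log10(5.5)
= 5 - 0.74
= 4.26

4.26


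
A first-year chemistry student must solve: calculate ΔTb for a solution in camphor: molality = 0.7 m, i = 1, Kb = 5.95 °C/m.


ΔTb = Kb × m × i
= 5.95 × 0.7 × 1
= 4.165 °C

4.165 °C


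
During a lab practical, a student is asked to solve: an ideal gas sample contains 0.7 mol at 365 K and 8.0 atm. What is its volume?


PV = nRT  (R = 0.08206 L·atm/(mol·K))
V = nRT/P = 0.7×0.08206×365/8.0
= 2.621 L

2.621 L


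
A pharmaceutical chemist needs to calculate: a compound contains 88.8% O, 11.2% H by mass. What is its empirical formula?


Assume 100 g sample. Moles of each element:
  O: 88.8/16.0 = 5.55 mol
  H: 11.2/1.008 = 11.111 mol
Divide by smallest (5.55):
  O: 5.55/5.55 = 1.0
  H: 11.111/5.55 = 2.0
Empirical formula: H2O

H2O


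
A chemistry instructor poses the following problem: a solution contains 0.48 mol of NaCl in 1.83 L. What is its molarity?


M = n/V = 0.48/1.83 = 0.262 mol/L

0.262 M


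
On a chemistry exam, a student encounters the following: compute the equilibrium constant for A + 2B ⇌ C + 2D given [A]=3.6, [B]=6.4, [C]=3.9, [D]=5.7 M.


Kc = [C][D]^2/([A][B]^2)
= (3.9^1 × 5.7^2)/(3.6^1 × 6.4^2)
= 126.711/147.456
= 0.8593

0.8593


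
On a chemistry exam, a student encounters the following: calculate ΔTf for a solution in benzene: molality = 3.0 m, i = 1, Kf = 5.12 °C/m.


ΔTf = Kf × m × i
= 5.12 × 3.0 × 1
= 15.36 °C

15.36 °C


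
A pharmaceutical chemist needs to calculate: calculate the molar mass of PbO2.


M(PbO2) = 1×207.2 + 2×16.0
= 207.2 + 32.0
= 239.2 g/mol

239.2 g/mol


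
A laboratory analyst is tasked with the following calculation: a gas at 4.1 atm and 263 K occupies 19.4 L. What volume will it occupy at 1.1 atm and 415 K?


P1V1/T1 = P2V2/T2
V2 = P1V1T2/(T1P2)
= 4.1×19.4×415/(263×1.1)
= 114.1 L

114.1 L


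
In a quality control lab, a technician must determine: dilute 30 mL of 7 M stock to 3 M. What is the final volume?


C1V1 = C2V2
7 × 30 = 3 × V2
V2 = 210/3 = 70.0 mL

70.0 mL


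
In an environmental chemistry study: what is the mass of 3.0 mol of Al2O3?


M(Al2O3) = 101.96 g/mol
mass = n × M = 3.0 × 101.96 = 305.88 g

305.88 g


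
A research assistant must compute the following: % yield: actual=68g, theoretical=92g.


% yield = actual/theoretical × 100
= 68/92 × 100
= 73.91%

73.91%


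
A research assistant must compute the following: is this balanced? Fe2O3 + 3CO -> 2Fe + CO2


Equation: Fe2O3 + 3CO -> 2Fe + CO2
Check atoms: C: 3≠1, Fe: 2=2, O: 6≠2
Not balanced

No, not balanced


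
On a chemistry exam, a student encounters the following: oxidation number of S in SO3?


x + 3(-2) = 0, so x = +6
Oxidation number: +6

+6


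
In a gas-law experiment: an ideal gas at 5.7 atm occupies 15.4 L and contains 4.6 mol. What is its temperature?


PV = nRT  (R = 0.08206 L·atm/(mol·K))
T = PV/(nR) = 5.7×15.4/(4.6×0.08206)
= 87.78/0.377476
= 232.54 K

232.54 K


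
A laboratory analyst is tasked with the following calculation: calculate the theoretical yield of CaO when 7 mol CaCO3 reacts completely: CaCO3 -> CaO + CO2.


Mole ratio CaO:CaCO3 = 1:1
n(CaO) = 7 × 1/1 = 7.000 mol
mass = 7.000 × 56.08 = 392.56 g

392.56 g


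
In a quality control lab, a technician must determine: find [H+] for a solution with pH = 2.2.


[H+] = 10^(-pH) = 10^(-2.2)
= 6.31×10^-3 M

6.31×10^-3 M


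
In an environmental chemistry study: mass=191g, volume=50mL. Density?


ρ = mass/volume
= 191/50
= 3.82 g/mL

3.82 g/mL


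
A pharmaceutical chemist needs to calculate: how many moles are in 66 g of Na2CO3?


M(Na2CO3) = 105.99 g/mol
n = mass/M = 66/105.99 = 0.6227 mol

0.6227 mol


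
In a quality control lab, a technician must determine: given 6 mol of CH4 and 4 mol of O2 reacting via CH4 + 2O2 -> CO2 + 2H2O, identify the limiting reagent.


Mole ratio available / coefficient:
  CH4: 6/1 = 6.000
  O2: 4/2 = 2.000
Smaller ratio is limiting.

O2


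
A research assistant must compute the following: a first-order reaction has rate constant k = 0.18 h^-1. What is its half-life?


t½ = ln2/k = 0.693147/(0.18 h^-1)
= 3.851 h

3.851 h


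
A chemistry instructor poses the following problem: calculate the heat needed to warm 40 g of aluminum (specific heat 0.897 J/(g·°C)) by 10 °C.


q = mcΔT = 40 × 0.897 × 10
= 358.80 J

358.80 J


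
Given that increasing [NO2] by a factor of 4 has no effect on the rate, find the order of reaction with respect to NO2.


rate ∝ [NO2]^n
rate ∝ [NO2]^0
Order in NO2: 0

0


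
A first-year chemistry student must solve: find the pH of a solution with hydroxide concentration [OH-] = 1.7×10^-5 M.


pOH = -log10([OH-]) = -log10(1.7×10^-5)
= 5 - log10(1.7) = 4.77
pH = 14 - pOH = 14 - 4.77 = 9.23

9.23


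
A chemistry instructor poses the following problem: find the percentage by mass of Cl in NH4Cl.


M(NH4Cl) = 1×14.01 + 4×1.008 + 1×35.45 = 53.492 g/mol
Mass of Cl = 1 × 35.45 = 35.45 g/mol
% Cl = 35.45/53.492 × 100 = 66.27%

66.27%


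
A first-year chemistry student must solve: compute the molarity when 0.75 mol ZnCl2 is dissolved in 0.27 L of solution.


M = n/V = 0.75/0.27 = 2.778 mol/L

2.778 M


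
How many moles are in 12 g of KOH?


M(KOH) = 56.11 g/mol
n = mass/M = 12/56.11 = 0.2139 mol

0.2139 mol


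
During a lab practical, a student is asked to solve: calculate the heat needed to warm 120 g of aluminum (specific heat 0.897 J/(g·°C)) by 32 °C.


q = mcΔT = 120 × 0.897 × 32
= 3444.48 J

3444.48 J


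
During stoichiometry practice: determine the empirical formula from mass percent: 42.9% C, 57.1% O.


Assume 100 g sample. Moles of each element:
  C: 42.9/12.01 = 3.572 mol
  O: 57.1/16.0 = 3.569 mol
Divide by smallest (3.569):
  C: 3.572/3.569 = 1.0
  O: 3.569/3.569 = 1.0
Empirical formula: CO

CO


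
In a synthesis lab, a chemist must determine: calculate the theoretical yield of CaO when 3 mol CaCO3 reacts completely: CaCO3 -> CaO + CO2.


Mole ratio CaO:CaCO3 = 1:1
n(CaO) = 3 × 1/1 = 3.000 mol
mass = 3.000 × 56.08 = 168.24 g

168.24 g


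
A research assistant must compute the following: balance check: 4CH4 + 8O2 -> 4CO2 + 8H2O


Equation: 4CH4 + 8O2 -> 4CO2 + 8H2O
Check atoms: C: 4=4, H: 16=16, O: 16=16
Balanced

Yes, balanced


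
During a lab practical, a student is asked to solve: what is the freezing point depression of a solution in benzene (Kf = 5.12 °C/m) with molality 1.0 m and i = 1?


ΔTf = Kf × m × i
= 5.12 × 1.0 × 1
= 5.12 °C

5.12 °C


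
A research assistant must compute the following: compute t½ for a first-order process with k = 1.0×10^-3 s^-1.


t½ = ln2/k = 0.693147/(1.0×10^-3 s^-1)
= 693.1 s

693.1 s


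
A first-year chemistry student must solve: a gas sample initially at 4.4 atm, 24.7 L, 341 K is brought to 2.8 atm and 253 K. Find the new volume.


P1V1/T1 = P2V2/T2
V2 = P1V1T2/(T1P2)
= 4.4×24.7×253/(341×2.8)
= 28.798 L

28.798 L


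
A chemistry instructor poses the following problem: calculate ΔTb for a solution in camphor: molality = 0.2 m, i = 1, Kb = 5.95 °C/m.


ΔTb = Kb × m × i
= 5.95 × 0.2 × 1
= 1.19 °C

1.19 °C


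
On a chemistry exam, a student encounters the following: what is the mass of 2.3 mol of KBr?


M(KBr) = 119.0 g/mol
mass = n × M = 2.3 × 119.0 = 273.70 g

273.70 g


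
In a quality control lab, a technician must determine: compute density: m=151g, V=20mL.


ρ = mass/volume
= 151/20
= 7.55 g/mL

7.55 g/mL


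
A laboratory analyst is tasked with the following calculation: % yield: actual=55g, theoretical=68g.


% yield = actual/theoretical × 100
= 55/68 × 100
= 80.88%

80.88%


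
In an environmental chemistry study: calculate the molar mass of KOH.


M(KOH) = 1×39.1 + 1×16.0 + 1×1.008
= 39.1 + 16.0 + 1.01
= 56.11 g/mol

56.11 g/mol


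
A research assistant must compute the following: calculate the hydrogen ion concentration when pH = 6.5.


[H+] = 10^(-pH) = 10^(-6.5)
= 3.16×10^-7 M

3.16×10^-7 M


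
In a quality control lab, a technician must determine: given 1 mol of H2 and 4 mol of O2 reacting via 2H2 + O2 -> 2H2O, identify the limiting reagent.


Mole ratio available / coefficient:
  H2: 1/2 = 0.500
  O2: 4/1 = 4.000
Smaller ratio is limiting.

H2


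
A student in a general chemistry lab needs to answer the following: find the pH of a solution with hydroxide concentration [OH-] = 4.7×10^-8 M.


pOH = -log10([OH-]) = -log10(4.7×10^-8)
= 8 - log10(4.7) = 7.33
pH = 14 - pOH = 14 - 7.33 = 6.67

6.67


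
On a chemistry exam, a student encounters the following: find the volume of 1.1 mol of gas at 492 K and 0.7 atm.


PV = nRT  (R = 0.08206 L·atm/(mol·K))
V = nRT/P = 1.1×0.08206×492/0.7
= 63.444 L

63.444 L


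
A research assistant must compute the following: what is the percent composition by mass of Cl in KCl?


M(KCl) = 1×39.1 + 1×35.45 = 74.55 g/mol
Mass of Cl = 1 × 35.45 = 35.45 g/mol
% Cl = 35.45/74.55 × 100 = 47.55%

47.55%


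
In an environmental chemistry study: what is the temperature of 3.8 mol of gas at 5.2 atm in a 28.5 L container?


PV = nRT  (R = 0.08206 L·atm/(mol·K))
T = PV/(nR) = 5.2×28.5/(3.8×0.08206)
= 148.20/0.311828
= 475.26 K

475.26 K


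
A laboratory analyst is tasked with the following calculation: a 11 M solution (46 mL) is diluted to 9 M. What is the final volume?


C1V1 = C2V2
11 × 46 = 9 × V2
V2 = 506/9 = 56.22 mL

56.22 mL


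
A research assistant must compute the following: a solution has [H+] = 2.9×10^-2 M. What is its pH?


pH = -log10([H+]) = -log10(2.9×10^-2)
= 2 - log10(2.9)
= 2 - 0.46
= 1.54

1.54


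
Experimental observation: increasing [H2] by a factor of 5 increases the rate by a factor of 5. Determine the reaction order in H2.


rate ∝ [H2]^n
5^n = 5 → n = 1
Order in H2: 1

1


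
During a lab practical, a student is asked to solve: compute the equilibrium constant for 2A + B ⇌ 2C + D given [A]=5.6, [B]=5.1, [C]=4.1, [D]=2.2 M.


Kc = [C]^2[D]/([A]^2[B])
= (4.1^2 × 2.2^1)/(5.6^2 × 5.1^1)
= 36.982/159.936
= 0.2312

0.2312


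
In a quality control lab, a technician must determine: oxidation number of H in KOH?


H is +1 with nonmetals
Oxidation number: +1

+1


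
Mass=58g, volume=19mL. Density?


ρ = mass/volume
= 58/19
= 3.053 g/mL

3.053 g/mL


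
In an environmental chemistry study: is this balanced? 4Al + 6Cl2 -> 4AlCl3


Equation: 4Al + 6Cl2 -> 4AlCl3
Check atoms: Al: 4=4, Cl: 12=12
Balanced

Yes, balanced


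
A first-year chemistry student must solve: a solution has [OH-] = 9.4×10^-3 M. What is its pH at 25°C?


pOH = -log10([OH-]) = -log10(9.4×10^-3)
= 3 - log10(9.4) = 2.03
pH = 14 - pOH = 14 - 2.03 = 11.97

11.97


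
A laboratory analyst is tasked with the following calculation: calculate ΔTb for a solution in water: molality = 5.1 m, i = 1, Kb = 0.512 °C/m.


ΔTb = Kb × m × i
= 0.512 × 5.1 × 1
= 2.6112 °C

2.6112 °C


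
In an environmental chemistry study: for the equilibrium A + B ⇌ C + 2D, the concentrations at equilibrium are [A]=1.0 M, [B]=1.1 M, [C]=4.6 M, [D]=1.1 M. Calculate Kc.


Kc = [C][D]^2/([A][B])
= (4.6^1 × 1.1^2)/(1.0^1 × 1.1^1)
= 5.566/1.1
= 5.060

5.060


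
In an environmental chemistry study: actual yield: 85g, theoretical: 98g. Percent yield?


% yield = actual/theoretical × 100
= 85/98 × 100
= 86.73%

86.73%


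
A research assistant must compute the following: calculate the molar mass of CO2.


M(CO2) = 1×12.01 + 2×16.0
= 12.01 + 32.0
= 44.01 g/mol

44.01 g/mol


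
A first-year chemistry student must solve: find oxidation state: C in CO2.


x + 2(-2) = 0, so x = +4
Oxidation number: +4

+4


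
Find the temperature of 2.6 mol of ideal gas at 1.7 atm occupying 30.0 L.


PV = nRT  (R = 0.08206 L·atm/(mol·K))
T = PV/(nR) = 1.7×30.0/(2.6×0.08206)
= 51.00/0.213356
= 239.04 K

239.04 K


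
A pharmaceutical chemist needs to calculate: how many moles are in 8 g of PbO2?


M(PbO2) = 239.2 g/mol
n = mass/M = 8/239.2 = 0.0334 mol

0.0334 mol


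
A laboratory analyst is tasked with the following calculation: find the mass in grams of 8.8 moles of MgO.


M(MgO) = 40.31 g/mol
mass = n × M = 8.8 × 40.31 = 354.73 g

354.73 g


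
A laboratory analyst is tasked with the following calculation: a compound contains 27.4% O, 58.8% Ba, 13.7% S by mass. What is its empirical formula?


Assume 100 g sample. Moles of each element:
  O: 27.4/16.0 = 1.712 mol
  Ba: 58.8/137.33 = 0.428 mol
  S: 13.7/32.07 = 0.427 mol
Divide by smallest (0.427):
  O: 1.712/0.427 = 4.01
  Ba: 0.428/0.427 = 1.0
  S: 0.427/0.427 = 1.0
Empirical formula: BaSO4

BaSO4


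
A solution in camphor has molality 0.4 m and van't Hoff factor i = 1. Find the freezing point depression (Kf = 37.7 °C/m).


ΔTf = Kf × m × i
= 37.7 × 0.4 × 1
= 15.08 °C

15.08 °C


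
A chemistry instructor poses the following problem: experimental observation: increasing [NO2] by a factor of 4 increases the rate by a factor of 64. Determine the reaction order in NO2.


rate ∝ [NO2]^n
4^n = 64 → n = 3
Order in NO2: 3

3


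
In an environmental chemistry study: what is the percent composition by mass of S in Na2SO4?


M(Na2SO4) = 2×22.99 + 1×32.07 + 4×16.0 = 142.05 g/mol
Mass of S = 1 × 32.07 = 32.07 g/mol
% S = 32.07/142.05 × 100 = 22.58%

22.58%


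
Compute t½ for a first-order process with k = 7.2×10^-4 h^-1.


t½ = ln2/k = 0.693147/(7.2×10^-4 h^-1)
= 962.7 h

962.7 h


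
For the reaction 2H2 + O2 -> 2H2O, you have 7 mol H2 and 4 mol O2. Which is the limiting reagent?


Mole ratio available / coefficient:
  H2: 7/2 = 3.500
  O2: 4/1 = 4.000
Smaller ratio is limiting.

H2


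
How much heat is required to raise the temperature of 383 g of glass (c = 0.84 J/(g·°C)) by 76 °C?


q = mcΔT = 383 × 0.84 × 76
= 24450.72 J

24450.72 J


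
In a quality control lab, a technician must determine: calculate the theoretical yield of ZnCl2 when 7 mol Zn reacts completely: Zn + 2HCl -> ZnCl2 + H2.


Mole ratio ZnCl2:Zn = 1:1
n(ZnCl2) = 7 × 1/1 = 7.000 mol
mass = 7.000 × 136.28 = 953.96 g

953.96 g


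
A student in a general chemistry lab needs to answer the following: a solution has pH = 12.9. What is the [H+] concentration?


[H+] = 10^(-pH) = 10^(-12.9)
= 1.26×10^-13 M

1.26×10^-13 M


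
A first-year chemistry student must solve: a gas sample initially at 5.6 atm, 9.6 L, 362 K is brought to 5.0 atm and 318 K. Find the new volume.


P1V1/T1 = P2V2/T2
V2 = P1V1T2/(T1P2)
= 5.6×9.6×318/(362×5.0)
= 9.445 L

9.445 L


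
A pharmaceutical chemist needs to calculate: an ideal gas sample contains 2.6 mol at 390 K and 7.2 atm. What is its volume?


PV = nRT  (R = 0.08206 L·atm/(mol·K))
V = nRT/P = 2.6×0.08206×390/7.2
= 11.557 L

11.557 L


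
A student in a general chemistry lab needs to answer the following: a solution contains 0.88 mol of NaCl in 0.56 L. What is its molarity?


M = n/V = 0.88/0.56 = 1.571 mol/L

1.571 M


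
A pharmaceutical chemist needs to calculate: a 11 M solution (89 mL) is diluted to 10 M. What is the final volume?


C1V1 = C2V2
11 × 89 = 10 × V2
V2 = 979/10 = 97.9 mL

97.9 mL


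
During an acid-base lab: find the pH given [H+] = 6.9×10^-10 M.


pH = -log10([H+]) = -log10(6.9×10^-10)
= 10 - log10(6.9)
= 10 - 0.84
= 9.16

9.16


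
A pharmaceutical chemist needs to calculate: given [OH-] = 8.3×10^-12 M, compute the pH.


pOH = -log10([OH-]) = -log10(8.3×10^-12)
= 12 - log10(8.3) = 11.08
pH = 14 - pOH = 14 - 11.08 = 2.92

2.92


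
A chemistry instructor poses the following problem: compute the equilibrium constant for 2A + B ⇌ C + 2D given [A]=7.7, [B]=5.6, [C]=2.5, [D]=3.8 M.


Kc = [C][D]^2/([A]^2[B])
= (2.5^1 × 3.8^2)/(7.7^2 × 5.6^1)
= 36.1/332.024
= 0.1087

0.1087


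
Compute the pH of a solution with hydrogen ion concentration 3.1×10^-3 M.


pH = -log10([H+]) = -log10(3.1×10^-3)
= 3 - log10(3.1)
= 3 - 0.49
= 2.51

2.51


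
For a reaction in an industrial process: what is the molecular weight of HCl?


M(HCl) = 1×1.008 + 1×35.45
= 1.01 + 35.45
= 36.46 g/mol

36.46 g/mol


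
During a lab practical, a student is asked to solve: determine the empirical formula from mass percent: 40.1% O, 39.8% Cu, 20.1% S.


Assume 100 g sample. Moles of each element:
  O: 40.1/16.0 = 2.506 mol
  Cu: 39.8/63.55 = 0.626 mol
  S: 20.1/32.07 = 0.627 mol
Divide by smallest (0.626):
  O: 2.506/0.626 = 4.0
  Cu: 0.626/0.626 = 1.0
  S: 0.627/0.626 = 1.0
Empirical formula: CuSO4

CuSO4


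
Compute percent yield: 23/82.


% yield = actual/theoretical × 100
= 23/82 × 100
= 28.05%

28.05%


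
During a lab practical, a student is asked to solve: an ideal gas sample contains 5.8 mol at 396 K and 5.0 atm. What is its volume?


PV = nRT  (R = 0.08206 L·atm/(mol·K))
V = nRT/P = 5.8×0.08206×396/5.0
= 37.695 L

37.695 L


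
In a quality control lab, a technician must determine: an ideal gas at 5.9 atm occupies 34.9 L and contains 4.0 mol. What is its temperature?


PV = nRT  (R = 0.08206 L·atm/(mol·K))
T = PV/(nR) = 5.9×34.9/(4.0×0.08206)
= 205.91/0.328240
= 627.32 K

627.32 K


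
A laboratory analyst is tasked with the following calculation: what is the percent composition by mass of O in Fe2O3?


M(Fe2O3) = 2×55.85 + 3×16.0 = 159.70 g/mol
Mass of O = 3 × 16.0 = 48.00 g/mol
% O = 48.00/159.70 × 100 = 30.06%

30.06%


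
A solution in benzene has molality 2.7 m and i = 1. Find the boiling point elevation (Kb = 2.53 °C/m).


ΔTb = Kb × m × i
= 2.53 × 2.7 × 1
= 6.831 °C

6.831 °C


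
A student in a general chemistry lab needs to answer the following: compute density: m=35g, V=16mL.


ρ = mass/volume
= 35/16
= 2.188 g/mL

2.188 g/mL


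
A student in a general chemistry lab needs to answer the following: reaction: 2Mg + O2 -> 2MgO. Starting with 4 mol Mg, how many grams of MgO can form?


Mole ratio MgO:Mg = 2:2
n(MgO) = 4 × 2/2 = 4.000 mol
mass = 4.000 × 40.31 = 161.24 g

161.24 g


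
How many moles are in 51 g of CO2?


M(CO2) = 44.01 g/mol
n = mass/M = 51/44.01 = 1.1588 mol

1.1588 mol


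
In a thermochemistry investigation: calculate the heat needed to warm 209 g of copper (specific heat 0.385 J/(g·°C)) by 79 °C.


q = mcΔT = 209 × 0.385 × 79
= 6356.74 J

6356.74 J


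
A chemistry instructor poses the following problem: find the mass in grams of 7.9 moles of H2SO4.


M(H2SO4) = 98.09 g/mol
mass = n × M = 7.9 × 98.09 = 774.91 g

774.91 g


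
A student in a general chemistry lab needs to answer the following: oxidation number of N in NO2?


x + 2(-2) = 0, so x = +4
Oxidation number: +4

+4


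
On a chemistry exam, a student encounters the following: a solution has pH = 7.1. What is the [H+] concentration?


[H+] = 10^(-pH) = 10^(-7.1)
= 7.94×10^-8 M

7.94×10^-8 M


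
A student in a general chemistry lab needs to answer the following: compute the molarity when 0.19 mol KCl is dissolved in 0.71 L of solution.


M = n/V = 0.19/0.71 = 0.268 mol/L

0.268 M


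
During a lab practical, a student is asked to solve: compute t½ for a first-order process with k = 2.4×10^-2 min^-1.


t½ = ln2/k = 0.693147/(2.4×10^-2 min^-1)
= 28.88 min

28.88 min


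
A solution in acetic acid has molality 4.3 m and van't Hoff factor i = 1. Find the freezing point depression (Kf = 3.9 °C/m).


ΔTf = Kf × m × i
= 3.9 × 4.3 × 1
= 16.77 °C

16.77 °C


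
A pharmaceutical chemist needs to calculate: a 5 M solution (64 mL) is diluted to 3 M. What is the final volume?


C1V1 = C2V2
5 × 64 = 3 × V2
V2 = 320/3 = 106.67 mL

106.67 mL


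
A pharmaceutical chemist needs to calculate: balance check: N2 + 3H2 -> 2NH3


Equation: N2 + 3H2 -> 2NH3
Check atoms: H: 6=6, N: 2=2
Balanced

Yes, balanced


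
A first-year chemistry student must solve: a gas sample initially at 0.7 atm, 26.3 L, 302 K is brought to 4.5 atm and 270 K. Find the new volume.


P1V1/T1 = P2V2/T2
V2 = P1V1T2/(T1P2)
= 0.7×26.3×270/(302×4.5)
= 3.658 L

3.658 L


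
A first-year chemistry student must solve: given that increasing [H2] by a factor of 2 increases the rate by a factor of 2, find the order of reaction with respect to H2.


rate ∝ [H2]^n
2^n = 2 → n = 1
Order in H2: 1

1


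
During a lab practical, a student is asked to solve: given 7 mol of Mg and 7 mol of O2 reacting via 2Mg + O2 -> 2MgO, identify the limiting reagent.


Mole ratio available / coefficient:
  Mg: 7/2 = 3.500
  O2: 7/1 = 7.000
Smaller ratio is limiting.

Mg


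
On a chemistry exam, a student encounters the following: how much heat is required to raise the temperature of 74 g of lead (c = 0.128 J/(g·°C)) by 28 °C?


q = mcΔT = 74 × 0.128 × 28
= 265.22 J

265.22 J


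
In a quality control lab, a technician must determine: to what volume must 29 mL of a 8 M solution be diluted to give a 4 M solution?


C1V1 = C2V2
8 × 29 = 4 × V2
V2 = 232/4 = 58.0 mL

58.0 mL


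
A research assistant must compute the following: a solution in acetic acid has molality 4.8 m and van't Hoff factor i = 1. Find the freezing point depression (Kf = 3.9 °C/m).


ΔTf = Kf × m × i
= 3.9 × 4.8 × 1
= 18.72 °C

18.72 °C


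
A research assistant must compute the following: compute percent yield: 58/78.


% yield = actual/theoretical × 100
= 58/78 × 100
= 74.36%

74.36%


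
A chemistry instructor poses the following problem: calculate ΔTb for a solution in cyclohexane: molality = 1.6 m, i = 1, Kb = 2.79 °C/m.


ΔTb = Kb × m × i
= 2.79 × 1.6 × 1
= 4.464 °C

4.464 °C


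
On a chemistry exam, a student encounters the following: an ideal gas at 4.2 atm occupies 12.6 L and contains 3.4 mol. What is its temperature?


PV = nRT  (R = 0.08206 L·atm/(mol·K))
T = PV/(nR) = 4.2×12.6/(3.4×0.08206)
= 52.92/0.279004
= 189.67 K

189.67 K


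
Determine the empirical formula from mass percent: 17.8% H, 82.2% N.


Assume 100 g sample. Moles of each element:
  H: 17.8/1.008 = 17.659 mol
  N: 82.2/14.01 = 5.867 mol
Divide by smallest (5.867):
  H: 17.659/5.867 = 3.01
  N: 5.867/5.867 = 1.0
Empirical formula: NH3

NH3


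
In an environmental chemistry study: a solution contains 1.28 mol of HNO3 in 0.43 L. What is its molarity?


M = n/V = 1.28/0.43 = 2.977 mol/L

2.977 M


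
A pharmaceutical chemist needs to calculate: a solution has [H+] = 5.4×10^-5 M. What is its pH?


pH = -log10([H+]) = -log10(5.4×10^-5)
= 5 - log10(5.4)
= 5 - 0.73
= 4.27

4.27


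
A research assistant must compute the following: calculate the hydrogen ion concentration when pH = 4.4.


[H+] = 10^(-pH) = 10^(-4.4)
= 3.98×10^-5 M

3.98×10^-5 M


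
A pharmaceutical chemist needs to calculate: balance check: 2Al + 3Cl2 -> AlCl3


Equation: 2Al + 3Cl2 -> AlCl3
Check atoms: Al: 2≠1, Cl: 6≠3
Not balanced

No, not balanced


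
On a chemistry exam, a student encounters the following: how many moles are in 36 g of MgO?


M(MgO) = 40.31 g/mol
n = mass/M = 36/40.31 = 0.8931 mol

0.8931 mol


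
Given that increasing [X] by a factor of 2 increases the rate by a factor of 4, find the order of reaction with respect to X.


rate ∝ [X]^n
2^n = 4 → n = 2
Order in X: 2

2


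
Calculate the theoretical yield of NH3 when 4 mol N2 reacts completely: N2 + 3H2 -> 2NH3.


Mole ratio NH3:N2 = 2:1
n(NH3) = 4 × 2/1 = 8.000 mol
mass = 8.000 × 17.03 = 136.24 g

136.24 g


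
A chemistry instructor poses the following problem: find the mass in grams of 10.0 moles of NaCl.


M(NaCl) = 58.44 g/mol
mass = n × M = 10.0 × 58.44 = 584.40 g

584.40 g


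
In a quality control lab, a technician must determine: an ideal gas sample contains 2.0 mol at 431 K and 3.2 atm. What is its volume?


PV = nRT  (R = 0.08206 L·atm/(mol·K))
V = nRT/P = 2.0×0.08206×431/3.2
= 22.105 L

22.105 L


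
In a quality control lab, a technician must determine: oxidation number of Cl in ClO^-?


x + (-2) = -1, so x = +1
Oxidation number: +1

+1


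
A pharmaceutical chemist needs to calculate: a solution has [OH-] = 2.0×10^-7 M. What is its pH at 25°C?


pOH = -log10([OH-]) = -log10(2.0×10^-7)
= 7 - log10(2.0) = 6.7
pH = 14 - pOH = 14 - 6.7 = 7.3

7.3


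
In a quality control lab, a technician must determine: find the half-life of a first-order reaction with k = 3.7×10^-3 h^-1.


t½ = ln2/k = 0.693147/(3.7×10^-3 h^-1)
= 187.3 h

187.3 h


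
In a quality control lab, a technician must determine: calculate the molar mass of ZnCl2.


M(ZnCl2) = 1×65.38 + 2×35.45
= 65.38 + 70.9
= 136.28 g/mol

136.28 g/mol


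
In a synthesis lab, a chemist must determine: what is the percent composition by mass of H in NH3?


M(NH3) = 1×14.01 + 3×1.008 = 17.034 g/mol
Mass of H = 3 × 1.008 = 3.024 g/mol
% H = 3.024/17.034 × 100 = 17.75%

17.75%


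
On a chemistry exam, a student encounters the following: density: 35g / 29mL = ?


ρ = mass/volume
= 35/29
= 1.207 g/mL

1.207 g/mL


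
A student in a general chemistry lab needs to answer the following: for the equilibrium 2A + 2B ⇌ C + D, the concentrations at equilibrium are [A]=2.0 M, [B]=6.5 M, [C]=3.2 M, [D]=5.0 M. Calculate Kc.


Kc = [C][D]/([A]^2[B]^2)
= (3.2^1 × 5.0^1)/(2.0^2 × 6.5^2)
= 16/169
= 0.09467

0.09467


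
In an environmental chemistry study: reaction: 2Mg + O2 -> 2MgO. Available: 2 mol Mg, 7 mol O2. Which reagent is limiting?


Mole ratio available / coefficient:
  Mg: 2/2 = 1.000
  O2: 7/1 = 7.000
Smaller ratio is limiting.

Mg


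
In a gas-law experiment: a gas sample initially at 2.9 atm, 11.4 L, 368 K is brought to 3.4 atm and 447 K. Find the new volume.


P1V1/T1 = P2V2/T2
V2 = P1V1T2/(T1P2)
= 2.9×11.4×447/(368×3.4)
= 11.811 L

11.811 L


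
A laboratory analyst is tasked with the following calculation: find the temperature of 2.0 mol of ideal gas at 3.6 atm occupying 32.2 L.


PV = nRT  (R = 0.08206 L·atm/(mol·K))
T = PV/(nR) = 3.6×32.2/(2.0×0.08206)
= 115.92/0.164120
= 706.31 K

706.31 K


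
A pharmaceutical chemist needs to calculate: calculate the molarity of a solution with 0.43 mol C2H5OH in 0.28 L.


M = n/V = 0.43/0.28 = 1.536 mol/L

1.536 M


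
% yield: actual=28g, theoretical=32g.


% yield = actual/theoretical × 100
= 28/32 × 100
= 87.5%

87.5%


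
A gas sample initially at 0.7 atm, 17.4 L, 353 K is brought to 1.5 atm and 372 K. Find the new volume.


P1V1/T1 = P2V2/T2
V2 = P1V1T2/(T1P2)
= 0.7×17.4×372/(353×1.5)
= 8.557 L

8.557 L


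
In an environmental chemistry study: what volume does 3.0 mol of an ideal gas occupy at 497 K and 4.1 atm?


PV = nRT  (R = 0.08206 L·atm/(mol·K))
V = nRT/P = 3.0×0.08206×497/4.1
= 29.842 L

29.842 L


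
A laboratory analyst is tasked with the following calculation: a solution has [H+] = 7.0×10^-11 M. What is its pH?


pH = -log10([H+]) = -log10(7.0×10^-11)
= 11 - log10(7.0)
= 11 - 0.85
= 10.15

10.15


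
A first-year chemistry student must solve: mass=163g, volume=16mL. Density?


ρ = mass/volume
= 163/16
= 10.188 g/mL

10.188 g/mL


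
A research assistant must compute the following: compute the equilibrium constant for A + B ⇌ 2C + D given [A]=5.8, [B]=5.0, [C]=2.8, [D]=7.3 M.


Kc = [C]^2[D]/([A][B])
= (2.8^2 × 7.3^1)/(5.8^1 × 5.0^1)
= 57.232/29
= 1.974

1.974


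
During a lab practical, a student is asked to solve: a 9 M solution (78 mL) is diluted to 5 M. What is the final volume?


C1V1 = C2V2
9 × 78 = 5 × V2
V2 = 702/5 = 140.4 mL

140.4 mL


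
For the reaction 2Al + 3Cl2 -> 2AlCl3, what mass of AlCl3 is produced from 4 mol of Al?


Mole ratio AlCl3:Al = 2:2
n(AlCl3) = 4 × 2/2 = 4.000 mol
mass = 4.000 × 133.33 = 533.32 g

533.32 g


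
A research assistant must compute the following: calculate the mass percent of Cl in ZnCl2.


M(ZnCl2) = 1×65.38 + 2×35.45 = 136.28 g/mol
Mass of Cl = 2 × 35.45 = 70.90 g/mol
% Cl = 70.90/136.28 × 100 = 52.03%

52.03%


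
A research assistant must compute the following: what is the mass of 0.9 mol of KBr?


M(KBr) = 119.0 g/mol
mass = n × M = 0.9 × 119.0 = 107.10 g

107.10 g


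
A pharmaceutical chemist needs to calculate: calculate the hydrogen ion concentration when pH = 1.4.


[H+] = 10^(-pH) = 10^(-1.4)
= 3.98×10^-2 M

3.98×10^-2 M


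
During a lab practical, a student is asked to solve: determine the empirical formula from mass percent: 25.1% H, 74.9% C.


Assume 100 g sample. Moles of each element:
  H: 25.1/1.008 = 24.901 mol
  C: 74.9/12.01 = 6.236 mol
Divide by smallest (6.236):
  H: 24.901/6.236 = 3.99
  C: 6.236/6.236 = 1.0
Empirical formula: CH4

CH4


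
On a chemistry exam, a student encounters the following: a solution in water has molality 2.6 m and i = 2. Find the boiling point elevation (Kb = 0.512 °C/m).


ΔTb = Kb × m × i
= 0.512 × 2.6 × 2
= 2.6624 °C

2.6624 °C


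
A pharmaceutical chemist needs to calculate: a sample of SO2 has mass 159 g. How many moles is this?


M(SO2) = 64.07 g/mol
n = mass/M = 159/64.07 = 2.4817 mol

2.4817 mol


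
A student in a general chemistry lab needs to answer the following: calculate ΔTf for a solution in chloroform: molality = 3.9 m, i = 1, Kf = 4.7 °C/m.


ΔTf = Kf × m × i
= 4.7 × 3.9 × 1
= 18.33 °C

18.33 °C


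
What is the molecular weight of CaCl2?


M(CaCl2) = 1×40.08 + 2×35.45
= 40.08 + 70.9
= 110.98 g/mol

110.98 g/mol


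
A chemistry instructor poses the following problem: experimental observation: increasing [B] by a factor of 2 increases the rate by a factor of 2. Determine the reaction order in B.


rate ∝ [B]^n
2^n = 2 → n = 1
Order in B: 1

1
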